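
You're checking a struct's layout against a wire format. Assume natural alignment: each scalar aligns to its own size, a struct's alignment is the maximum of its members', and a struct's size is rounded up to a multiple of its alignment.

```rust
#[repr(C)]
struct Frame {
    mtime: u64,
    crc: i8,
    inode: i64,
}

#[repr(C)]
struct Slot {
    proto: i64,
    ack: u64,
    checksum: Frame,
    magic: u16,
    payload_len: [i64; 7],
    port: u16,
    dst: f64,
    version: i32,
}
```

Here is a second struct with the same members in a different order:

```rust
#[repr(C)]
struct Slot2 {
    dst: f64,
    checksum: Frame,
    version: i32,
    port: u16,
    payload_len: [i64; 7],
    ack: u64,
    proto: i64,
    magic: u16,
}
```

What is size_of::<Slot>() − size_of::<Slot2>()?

8

Frame: @0: mtime [8B, align 8] → 8; @8: crc [1B, align 1] → 9; +7 pad (align 8); @16: inode [8B, align 8] → 24; size 24, align 8
@0: proto [8B, align 8] → 8
@8: ack [8B, align 8] → 16
@16: checksum [24B, align 8] → 40
@40: magic [2B, align 2] → 42
+6 pad (align 8)
@48: payload_len [56B, align 8] → 104
@104: port [2B, align 2] → 106
+6 pad (align 8)
@112: dst [8B, align 8] → 120
@120: version [4B, align 4] → 124
+4 tail pad (align 8)
size 128, align 8
— Slot2 —
@0: dst [8B, align 8] → 8
@8: checksum [24B, align 8] → 32
@32: version [4B, align 4] → 36
@36: port [2B, align 2] → 38
+2 pad (align 8)
@40: payload_len [56B, align 8] → 96
@96: ack [8B, align 8] → 104
@104: proto [8B, align 8] → 112
@112: magic [2B, align 2] → 114
+6 tail pad (align 8)
size 120, align 8
128 − 120 = 8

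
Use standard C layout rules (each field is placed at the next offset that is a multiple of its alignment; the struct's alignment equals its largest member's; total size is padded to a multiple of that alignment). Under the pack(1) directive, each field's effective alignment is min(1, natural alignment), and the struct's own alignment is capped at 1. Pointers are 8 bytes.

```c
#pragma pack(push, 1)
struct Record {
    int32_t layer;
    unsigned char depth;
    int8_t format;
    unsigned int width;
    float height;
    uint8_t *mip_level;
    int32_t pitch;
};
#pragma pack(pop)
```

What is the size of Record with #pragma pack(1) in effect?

layer at 0 (size 4, align 1) → ends 4
depth at 4 (size 1, align 1) → ends 5
format at 5 (size 1, align 1) → ends 6
width at 6 (size 4, align 1) → ends 10
height at 10 (size 4, align 1) → ends 14
mip_level at 14 (size 8, align 1) → ends 22
pitch at 22 (size 4, align 1) → ends 26
total 26 bytes, alignment 1

26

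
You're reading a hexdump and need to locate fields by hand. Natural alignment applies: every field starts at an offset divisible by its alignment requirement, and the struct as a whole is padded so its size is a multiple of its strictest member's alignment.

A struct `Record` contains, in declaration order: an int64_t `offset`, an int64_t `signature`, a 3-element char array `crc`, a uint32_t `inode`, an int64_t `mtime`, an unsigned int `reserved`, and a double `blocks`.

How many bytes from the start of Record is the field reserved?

offset at 0 (size 8, align 8) → ends 8
signature at 8 (size 8, align 8) → ends 16
crc at 16 (size 3, align 1) → ends 19
pad 1 to align 4 for inode
inode at 20 (size 4, align 4) → ends 24
mtime at 24 (size 8, align 8) → ends 32
reserved at 32 (size 4, align 4) → ends 36

32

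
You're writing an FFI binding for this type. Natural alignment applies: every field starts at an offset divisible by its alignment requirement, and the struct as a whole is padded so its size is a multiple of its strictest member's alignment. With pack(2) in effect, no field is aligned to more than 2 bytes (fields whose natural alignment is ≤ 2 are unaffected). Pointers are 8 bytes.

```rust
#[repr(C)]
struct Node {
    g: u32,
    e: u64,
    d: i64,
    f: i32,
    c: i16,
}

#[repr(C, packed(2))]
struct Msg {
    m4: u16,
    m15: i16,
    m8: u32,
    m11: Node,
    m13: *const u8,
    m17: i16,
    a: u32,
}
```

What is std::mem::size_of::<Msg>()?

Node: @0: g [4B, align 4] → 4; +4 pad (align 8); @8: e [8B, align 8] → 16; @16: d [8B, align 8] → 24; @24: f [4B, align 4] → 28; @28: c [2B, align 2] → 30; +2 tail pad (align 8); size 32, align 8
@0: m4 [2B, align 2] → 2
@2: m15 [2B, align 2] → 4
@4: m8 [4B, align 2] → 8
@8: m11 [32B, align 2] → 40
@40: m13 [8B, align 2] → 48
@48: m17 [2B, align 2] → 50
@50: a [4B, align 2] → 54
size 54, align 2

54 bytes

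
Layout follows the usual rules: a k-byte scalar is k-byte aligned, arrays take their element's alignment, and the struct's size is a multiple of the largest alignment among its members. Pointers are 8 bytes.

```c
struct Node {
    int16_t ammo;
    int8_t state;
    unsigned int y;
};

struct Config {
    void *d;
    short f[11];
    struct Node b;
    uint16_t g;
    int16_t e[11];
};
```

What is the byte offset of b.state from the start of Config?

Node: @0: ammo [2B, align 2] → 2; @2: state [1B, align 1] → 3; +1 pad (align 4); @4: y [4B, align 4] → 8; size 8, align 4
@0: d [8B, align 8] → 8
@8: f [22B, align 2] → 30
+2 pad (align 4)
@32: b [8B, align 4] → 40
within Node: state at 2
32 + 2 = 34

34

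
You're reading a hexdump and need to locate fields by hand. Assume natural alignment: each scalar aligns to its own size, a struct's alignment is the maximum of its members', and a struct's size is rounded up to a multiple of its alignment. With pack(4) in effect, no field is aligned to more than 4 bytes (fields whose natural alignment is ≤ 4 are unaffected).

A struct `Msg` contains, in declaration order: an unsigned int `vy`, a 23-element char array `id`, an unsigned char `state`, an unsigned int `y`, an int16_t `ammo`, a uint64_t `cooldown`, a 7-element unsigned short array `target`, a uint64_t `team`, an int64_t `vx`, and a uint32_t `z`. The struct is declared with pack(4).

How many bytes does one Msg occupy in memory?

vy at 0 (size 4, align 4) → ends 4
id at 4 (size 23, align 1) → ends 27
state at 27 (size 1, align 1) → ends 28
y at 28 (size 4, align 4) → ends 32
ammo at 32 (size 2, align 2) → ends 34
pad 2 to align 4 for cooldown
cooldown at 36 (size 8, align 4) → ends 44
target at 44 (size 14, align 2) → ends 58
pad 2 to align 4 for team
team at 60 (size 8, align 4) → ends 68
vx at 68 (size 8, align 4) → ends 76
z at 76 (size 4, align 4) → ends 80
total 80 bytes, alignment 4

80 bytes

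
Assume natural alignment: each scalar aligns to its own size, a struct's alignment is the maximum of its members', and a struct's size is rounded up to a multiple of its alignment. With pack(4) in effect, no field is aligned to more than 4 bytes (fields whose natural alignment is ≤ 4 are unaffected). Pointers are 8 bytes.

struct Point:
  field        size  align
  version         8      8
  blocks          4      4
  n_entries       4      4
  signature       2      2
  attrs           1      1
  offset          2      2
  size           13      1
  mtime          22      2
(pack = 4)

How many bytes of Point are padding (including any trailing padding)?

4

version at 0 (size 8, align 4) → ends 8
blocks at 8 (size 4, align 4) → ends 12
n_entries at 12 (size 4, align 4) → ends 16
signature at 16 (size 2, align 2) → ends 18
attrs at 18 (size 1, align 1) → ends 19
pad 1 to align 2 for offset
offset at 20 (size 2, align 2) → ends 22
size at 22 (size 13, align 1) → ends 35
pad 1 to align 2 for mtime
mtime at 36 (size 22, align 2) → ends 58
tail pad 2 to reach multiple of 4
total 60 bytes, alignment 4
data bytes 56, size 60 → padding 4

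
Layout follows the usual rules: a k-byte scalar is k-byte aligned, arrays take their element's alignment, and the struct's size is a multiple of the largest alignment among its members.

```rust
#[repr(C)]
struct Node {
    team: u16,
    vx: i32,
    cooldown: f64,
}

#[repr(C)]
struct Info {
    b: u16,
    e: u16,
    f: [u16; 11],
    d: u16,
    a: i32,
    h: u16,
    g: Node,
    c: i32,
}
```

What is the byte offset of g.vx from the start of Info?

44

Node: 0..2  team  (2B, 2-aligned); 2..4  -- padding (2B); 4..8  vx  (4B, 4-aligned); 8..16  cooldown  (8B, 8-aligned); sizeof = 16, alignof = 8
0..2  b  (2B, 2-aligned)
2..4  e  (2B, 2-aligned)
4..26  f  (22B, 2-aligned)
26..28  d  (2B, 2-aligned)
28..32  a  (4B, 4-aligned)
32..34  h  (2B, 2-aligned)
34..40  -- padding (6B)
40..56  g  (16B, 8-aligned)
within Node: vx at 4
40 + 4 = 44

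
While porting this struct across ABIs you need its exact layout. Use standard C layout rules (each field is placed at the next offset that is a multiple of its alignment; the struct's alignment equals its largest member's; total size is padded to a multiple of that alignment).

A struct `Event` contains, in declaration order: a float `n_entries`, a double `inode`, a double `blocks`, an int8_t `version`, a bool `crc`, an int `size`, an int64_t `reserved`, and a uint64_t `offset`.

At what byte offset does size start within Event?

0..4  n_entries  (4B, 4-aligned)
4..8  -- padding (4B)
8..16  inode  (8B, 8-aligned)
16..24  blocks  (8B, 8-aligned)
24..25  version  (1B, 1-aligned)
25..26  crc  (1B, 1-aligned)
26..28  -- padding (2B)
28..32  size  (4B, 4-aligned)

28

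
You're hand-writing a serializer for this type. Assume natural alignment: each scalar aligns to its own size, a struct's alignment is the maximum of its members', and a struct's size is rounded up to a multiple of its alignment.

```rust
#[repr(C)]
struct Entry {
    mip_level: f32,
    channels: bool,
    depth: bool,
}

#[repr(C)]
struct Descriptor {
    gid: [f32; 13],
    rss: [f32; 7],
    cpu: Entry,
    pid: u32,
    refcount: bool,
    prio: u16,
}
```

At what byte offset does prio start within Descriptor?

Entry: 0..4  mip_level  (4B, 4-aligned); 4..5  channels  (1B, 1-aligned); 5..6  depth  (1B, 1-aligned); 6..8  -- tail padding (2B); sizeof = 8, alignof = 4
0..52  gid  (52B, 4-aligned)
52..80  rss  (28B, 4-aligned)
80..88  cpu  (8B, 4-aligned)
88..92  pid  (4B, 4-aligned)
92..93  refcount  (1B, 1-aligned)
93..94  -- padding (1B)
94..96  prio  (2B, 2-aligned)

94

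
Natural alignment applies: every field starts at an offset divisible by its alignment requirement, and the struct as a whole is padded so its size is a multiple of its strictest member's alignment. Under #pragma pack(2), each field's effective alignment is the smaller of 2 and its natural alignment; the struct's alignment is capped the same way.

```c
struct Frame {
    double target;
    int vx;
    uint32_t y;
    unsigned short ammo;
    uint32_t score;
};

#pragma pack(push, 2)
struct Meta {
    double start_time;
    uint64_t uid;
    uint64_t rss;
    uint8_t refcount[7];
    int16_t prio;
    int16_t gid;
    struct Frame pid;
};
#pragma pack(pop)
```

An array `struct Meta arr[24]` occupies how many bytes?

1440

Frame: target at 0 (size 8, align 8) → ends 8; vx at 8 (size 4, align 4) → ends 12; y at 12 (size 4, align 4) → ends 16; ammo at 16 (size 2, align 2) → ends 18; pad 2 to align 4 for score; score at 20 (size 4, align 4) → ends 24; total 24 bytes, alignment 8
start_time at 0 (size 8, align 2) → ends 8
uid at 8 (size 8, align 2) → ends 16
rss at 16 (size 8, align 2) → ends 24
refcount at 24 (size 7, align 1) → ends 31
pad 1 to align 2 for prio
prio at 32 (size 2, align 2) → ends 34
gid at 34 (size 2, align 2) → ends 36
pid at 36 (size 24, align 2) → ends 60
total 60 bytes, alignment 2
array of 24: 24 × 60 = 1440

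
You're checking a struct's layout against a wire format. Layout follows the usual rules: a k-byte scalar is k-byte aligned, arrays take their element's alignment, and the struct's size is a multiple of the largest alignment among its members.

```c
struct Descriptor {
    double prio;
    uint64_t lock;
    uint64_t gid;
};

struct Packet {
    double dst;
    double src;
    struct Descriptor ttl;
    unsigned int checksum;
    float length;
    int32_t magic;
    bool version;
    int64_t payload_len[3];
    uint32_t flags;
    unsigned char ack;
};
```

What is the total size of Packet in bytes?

88 bytes

Descriptor: 0..8  prio  (8B, 8-aligned); 8..16  lock  (8B, 8-aligned); 16..24  gid  (8B, 8-aligned); sizeof = 24, alignof = 8
0..8  dst  (8B, 8-aligned)
8..16  src  (8B, 8-aligned)
16..40  ttl  (24B, 8-aligned)
40..44  checksum  (4B, 4-aligned)
44..48  length  (4B, 4-aligned)
48..52  magic  (4B, 4-aligned)
52..53  version  (1B, 1-aligned)
53..56  -- padding (3B)
56..80  payload_len  (24B, 8-aligned)
80..84  flags  (4B, 4-aligned)
84..85  ack  (1B, 1-aligned)
85..88  -- tail padding (3B)
sizeof = 88, alignof = 8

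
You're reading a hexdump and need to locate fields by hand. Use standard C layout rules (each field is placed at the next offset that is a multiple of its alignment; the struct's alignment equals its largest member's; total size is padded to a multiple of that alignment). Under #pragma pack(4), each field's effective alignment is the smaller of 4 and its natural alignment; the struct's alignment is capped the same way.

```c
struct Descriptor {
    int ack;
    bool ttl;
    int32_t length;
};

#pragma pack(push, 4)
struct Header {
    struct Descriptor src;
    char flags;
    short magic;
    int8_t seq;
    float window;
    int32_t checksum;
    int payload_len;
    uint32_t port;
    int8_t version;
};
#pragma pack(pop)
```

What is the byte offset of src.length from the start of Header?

8

Descriptor: 0..4  ack  (4B, 4-aligned); 4..5  ttl  (1B, 1-aligned); 5..8  -- padding (3B); 8..12  length  (4B, 4-aligned); sizeof = 12, alignof = 4
0..12  src  (12B, 4-aligned)
within Descriptor: length at 8
0 + 8 = 8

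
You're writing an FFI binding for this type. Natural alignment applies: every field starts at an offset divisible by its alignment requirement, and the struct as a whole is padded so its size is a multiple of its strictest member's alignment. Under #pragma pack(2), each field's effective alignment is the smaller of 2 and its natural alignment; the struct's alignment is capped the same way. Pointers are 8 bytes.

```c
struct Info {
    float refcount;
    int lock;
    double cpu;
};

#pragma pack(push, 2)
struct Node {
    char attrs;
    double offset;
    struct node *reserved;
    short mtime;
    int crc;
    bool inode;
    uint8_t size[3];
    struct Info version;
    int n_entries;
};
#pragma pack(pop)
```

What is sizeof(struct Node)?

Info: refcount at 0 (size 4, align 4) → ends 4; lock at 4 (size 4, align 4) → ends 8; cpu at 8 (size 8, align 8) → ends 16; total 16 bytes, alignment 8
attrs at 0 (size 1, align 1) → ends 1
pad 1 to align 2 for offset
offset at 2 (size 8, align 2) → ends 10
reserved at 10 (size 8, align 2) → ends 18
mtime at 18 (size 2, align 2) → ends 20
crc at 20 (size 4, align 2) → ends 24
inode at 24 (size 1, align 1) → ends 25
size at 25 (size 3, align 1) → ends 28
version at 28 (size 16, align 2) → ends 44
n_entries at 44 (size 4, align 2) → ends 48
total 48 bytes, alignment 2

48 bytes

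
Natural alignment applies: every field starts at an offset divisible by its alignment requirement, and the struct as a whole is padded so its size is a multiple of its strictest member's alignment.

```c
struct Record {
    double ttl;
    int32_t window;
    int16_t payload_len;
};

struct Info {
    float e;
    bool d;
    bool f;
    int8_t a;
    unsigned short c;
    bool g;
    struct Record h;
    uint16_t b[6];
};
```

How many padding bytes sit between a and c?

1

Record: 0..8  ttl  (8B, 8-aligned); 8..12  window  (4B, 4-aligned); 12..14  payload_len  (2B, 2-aligned); 14..16  -- tail padding (2B); sizeof = 16, alignof = 8
0..4  e  (4B, 4-aligned)
4..5  d  (1B, 1-aligned)
5..6  f  (1B, 1-aligned)
6..7  a  (1B, 1-aligned)
7..8  -- padding (1B)
8..10  c  (2B, 2-aligned)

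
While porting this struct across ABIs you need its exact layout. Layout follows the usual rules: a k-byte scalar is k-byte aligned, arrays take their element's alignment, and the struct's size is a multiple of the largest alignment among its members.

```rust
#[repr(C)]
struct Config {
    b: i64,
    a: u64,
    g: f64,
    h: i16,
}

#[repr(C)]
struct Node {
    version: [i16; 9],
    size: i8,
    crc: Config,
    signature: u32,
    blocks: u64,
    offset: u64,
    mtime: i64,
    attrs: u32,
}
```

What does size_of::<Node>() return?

96

Config: b at 0 (size 8, align 8) → ends 8; a at 8 (size 8, align 8) → ends 16; g at 16 (size 8, align 8) → ends 24; h at 24 (size 2, align 2) → ends 26; tail pad 6 to reach multiple of 8; total 32 bytes, alignment 8
version at 0 (size 18, align 2) → ends 18
size at 18 (size 1, align 1) → ends 19
pad 5 to align 8 for crc
crc at 24 (size 32, align 8) → ends 56
signature at 56 (size 4, align 4) → ends 60
pad 4 to align 8 for blocks
blocks at 64 (size 8, align 8) → ends 72
offset at 72 (size 8, align 8) → ends 80
mtime at 80 (size 8, align 8) → ends 88
attrs at 88 (size 4, align 4) → ends 92
tail pad 4 to reach multiple of 8
total 96 bytes, alignment 8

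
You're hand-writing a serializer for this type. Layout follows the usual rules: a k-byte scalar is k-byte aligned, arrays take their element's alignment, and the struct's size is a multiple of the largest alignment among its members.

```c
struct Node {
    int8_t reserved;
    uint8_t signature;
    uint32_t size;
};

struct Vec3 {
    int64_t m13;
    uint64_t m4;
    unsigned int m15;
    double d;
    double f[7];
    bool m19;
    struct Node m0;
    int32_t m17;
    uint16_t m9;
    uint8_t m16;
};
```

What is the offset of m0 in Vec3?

Node: 0..1  reserved  (1B, 1-aligned); 1..2  signature  (1B, 1-aligned); 2..4  -- padding (2B); 4..8  size  (4B, 4-aligned); sizeof = 8, alignof = 4
0..8  m13  (8B, 8-aligned)
8..16  m4  (8B, 8-aligned)
16..20  m15  (4B, 4-aligned)
20..24  -- padding (4B)
24..32  d  (8B, 8-aligned)
32..88  f  (56B, 8-aligned)
88..89  m19  (1B, 1-aligned)
89..92  -- padding (3B)
92..100  m0  (8B, 4-aligned)

92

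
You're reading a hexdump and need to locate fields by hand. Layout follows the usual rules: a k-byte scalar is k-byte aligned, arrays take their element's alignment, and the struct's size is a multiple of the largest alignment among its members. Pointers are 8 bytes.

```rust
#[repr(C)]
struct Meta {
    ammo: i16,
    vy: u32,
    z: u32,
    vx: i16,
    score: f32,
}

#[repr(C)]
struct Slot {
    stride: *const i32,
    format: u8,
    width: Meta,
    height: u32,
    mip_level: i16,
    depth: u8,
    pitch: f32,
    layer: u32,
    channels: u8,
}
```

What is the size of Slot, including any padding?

56

Meta: 0..2  ammo  (2B, 2-aligned); 2..4  -- padding (2B); 4..8  vy  (4B, 4-aligned); 8..12  z  (4B, 4-aligned); 12..14  vx  (2B, 2-aligned); 14..16  -- padding (2B); 16..20  score  (4B, 4-aligned); sizeof = 20, alignof = 4
0..8  stride  (8B, 8-aligned)
8..9  format  (1B, 1-aligned)
9..12  -- padding (3B)
12..32  width  (20B, 4-aligned)
32..36  height  (4B, 4-aligned)
36..38  mip_level  (2B, 2-aligned)
38..39  depth  (1B, 1-aligned)
39..40  -- padding (1B)
40..44  pitch  (4B, 4-aligned)
44..48  layer  (4B, 4-aligned)
48..49  channels  (1B, 1-aligned)
49..56  -- tail padding (7B)
sizeof = 56, alignof = 8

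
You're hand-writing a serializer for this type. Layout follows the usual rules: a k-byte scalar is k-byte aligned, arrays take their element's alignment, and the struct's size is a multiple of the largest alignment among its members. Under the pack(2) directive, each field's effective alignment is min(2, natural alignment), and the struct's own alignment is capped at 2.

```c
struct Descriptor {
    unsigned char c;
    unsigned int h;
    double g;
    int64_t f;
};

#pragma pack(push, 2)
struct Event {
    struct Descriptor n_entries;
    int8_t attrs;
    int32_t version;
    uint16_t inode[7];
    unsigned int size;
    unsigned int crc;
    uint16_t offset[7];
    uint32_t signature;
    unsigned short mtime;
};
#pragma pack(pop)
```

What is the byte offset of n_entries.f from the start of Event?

16

Descriptor: c at 0 (size 1, align 1) → ends 1; pad 3 to align 4 for h; h at 4 (size 4, align 4) → ends 8; g at 8 (size 8, align 8) → ends 16; f at 16 (size 8, align 8) → ends 24; total 24 bytes, alignment 8
n_entries at 0 (size 24, align 2) → ends 24
within Descriptor: f at 16
0 + 16 = 16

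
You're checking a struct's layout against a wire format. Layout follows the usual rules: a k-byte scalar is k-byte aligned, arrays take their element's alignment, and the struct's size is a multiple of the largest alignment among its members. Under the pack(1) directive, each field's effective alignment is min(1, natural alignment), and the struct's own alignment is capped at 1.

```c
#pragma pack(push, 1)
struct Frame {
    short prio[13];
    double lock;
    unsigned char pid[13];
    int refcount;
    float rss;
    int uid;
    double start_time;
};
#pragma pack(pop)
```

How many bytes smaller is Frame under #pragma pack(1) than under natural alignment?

natural layout:
  @0: prio [26B, align 2] → 26
  +6 pad (align 8)
  @32: lock [8B, align 8] → 40
  @40: pid [13B, align 1] → 53
  +3 pad (align 4)
  @56: refcount [4B, align 4] → 60
  @60: rss [4B, align 4] → 64
  @64: uid [4B, align 4] → 68
  +4 pad (align 8)
  @72: start_time [8B, align 8] → 80
  size 80, align 8
packed(1) layout:
  @0: prio [26B, align 1] → 26
  @26: lock [8B, align 1] → 34
  @34: pid [13B, align 1] → 47
  @47: refcount [4B, align 1] → 51
  @51: rss [4B, align 1] → 55
  @55: uid [4B, align 1] → 59
  @59: start_time [8B, align 1] → 67
  size 67, align 1
80 − 67 = 13

13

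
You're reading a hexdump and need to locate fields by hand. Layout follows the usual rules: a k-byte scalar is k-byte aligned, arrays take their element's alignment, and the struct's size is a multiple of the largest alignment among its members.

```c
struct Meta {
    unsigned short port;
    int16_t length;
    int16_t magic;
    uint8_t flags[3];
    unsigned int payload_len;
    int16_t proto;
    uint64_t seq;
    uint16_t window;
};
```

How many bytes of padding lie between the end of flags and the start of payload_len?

3

port at 0 (size 2, align 2) → ends 2
length at 2 (size 2, align 2) → ends 4
magic at 4 (size 2, align 2) → ends 6
flags at 6 (size 3, align 1) → ends 9
pad 3 to align 4 for payload_len
payload_len at 12 (size 4, align 4) → ends 16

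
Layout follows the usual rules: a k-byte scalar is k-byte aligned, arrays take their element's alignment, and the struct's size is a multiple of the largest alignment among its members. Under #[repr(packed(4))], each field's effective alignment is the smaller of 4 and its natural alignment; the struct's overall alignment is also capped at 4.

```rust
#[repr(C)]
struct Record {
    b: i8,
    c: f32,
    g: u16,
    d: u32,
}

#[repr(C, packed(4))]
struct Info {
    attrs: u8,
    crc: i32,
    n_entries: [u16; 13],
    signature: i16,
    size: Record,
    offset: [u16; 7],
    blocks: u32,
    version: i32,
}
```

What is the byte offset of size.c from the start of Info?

Record: @0: b [1B, align 1] → 1; +3 pad (align 4); @4: c [4B, align 4] → 8; @8: g [2B, align 2] → 10; +2 pad (align 4); @12: d [4B, align 4] → 16; size 16, align 4
@0: attrs [1B, align 1] → 1
+3 pad (align 4)
@4: crc [4B, align 4] → 8
@8: n_entries [26B, align 2] → 34
@34: signature [2B, align 2] → 36
@36: size [16B, align 4] → 52
within Record: c at 4
36 + 4 = 40

40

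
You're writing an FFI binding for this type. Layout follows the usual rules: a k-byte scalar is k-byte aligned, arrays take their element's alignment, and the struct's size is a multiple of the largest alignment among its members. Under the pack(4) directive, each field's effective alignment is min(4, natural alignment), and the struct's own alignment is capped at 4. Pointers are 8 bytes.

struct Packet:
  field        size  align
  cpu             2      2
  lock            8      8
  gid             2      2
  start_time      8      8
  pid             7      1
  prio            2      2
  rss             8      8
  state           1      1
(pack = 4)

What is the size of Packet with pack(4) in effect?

48

0..2  cpu  (2B, 2-aligned)
2..4  -- padding (2B)
4..12  lock  (8B, 4-aligned)
12..14  gid  (2B, 2-aligned)
14..16  -- padding (2B)
16..24  start_time  (8B, 4-aligned)
24..31  pid  (7B, 1-aligned)
31..32  -- padding (1B)
32..34  prio  (2B, 2-aligned)
34..36  -- padding (2B)
36..44  rss  (8B, 4-aligned)
44..45  state  (1B, 1-aligned)
45..48  -- tail padding (3B)
sizeof = 48, alignof = 4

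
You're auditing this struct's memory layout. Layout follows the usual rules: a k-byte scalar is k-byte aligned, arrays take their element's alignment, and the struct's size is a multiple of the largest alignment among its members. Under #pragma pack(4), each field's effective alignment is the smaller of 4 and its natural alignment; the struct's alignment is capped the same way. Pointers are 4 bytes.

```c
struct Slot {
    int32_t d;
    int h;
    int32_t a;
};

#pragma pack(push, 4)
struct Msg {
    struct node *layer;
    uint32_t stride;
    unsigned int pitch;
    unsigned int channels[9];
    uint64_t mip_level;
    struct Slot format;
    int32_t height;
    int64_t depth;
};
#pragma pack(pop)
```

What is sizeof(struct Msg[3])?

240

Slot: @0: d [4B, align 4] → 4; @4: h [4B, align 4] → 8; @8: a [4B, align 4] → 12; size 12, align 4
@0: layer [4B, align 4] → 4
@4: stride [4B, align 4] → 8
@8: pitch [4B, align 4] → 12
@12: channels [36B, align 4] → 48
@48: mip_level [8B, align 4] → 56
@56: format [12B, align 4] → 68
@68: height [4B, align 4] → 72
@72: depth [8B, align 4] → 80
size 80, align 4
array of 3: 3 × 80 = 240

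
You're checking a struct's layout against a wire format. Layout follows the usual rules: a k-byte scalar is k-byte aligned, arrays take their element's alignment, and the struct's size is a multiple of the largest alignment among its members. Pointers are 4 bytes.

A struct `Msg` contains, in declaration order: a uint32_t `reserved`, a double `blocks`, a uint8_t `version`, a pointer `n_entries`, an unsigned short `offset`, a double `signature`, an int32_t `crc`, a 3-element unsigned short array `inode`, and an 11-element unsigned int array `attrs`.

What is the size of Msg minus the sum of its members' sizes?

15

reserved at 0 (size 4, align 4) → ends 4
pad 4 to align 8 for blocks
blocks at 8 (size 8, align 8) → ends 16
version at 16 (size 1, align 1) → ends 17
pad 3 to align 4 for n_entries
n_entries at 20 (size 4, align 4) → ends 24
offset at 24 (size 2, align 2) → ends 26
pad 6 to align 8 for signature
signature at 32 (size 8, align 8) → ends 40
crc at 40 (size 4, align 4) → ends 44
inode at 44 (size 6, align 2) → ends 50
pad 2 to align 4 for attrs
attrs at 52 (size 44, align 4) → ends 96
total 96 bytes, alignment 8
data bytes 81, size 96 → padding 15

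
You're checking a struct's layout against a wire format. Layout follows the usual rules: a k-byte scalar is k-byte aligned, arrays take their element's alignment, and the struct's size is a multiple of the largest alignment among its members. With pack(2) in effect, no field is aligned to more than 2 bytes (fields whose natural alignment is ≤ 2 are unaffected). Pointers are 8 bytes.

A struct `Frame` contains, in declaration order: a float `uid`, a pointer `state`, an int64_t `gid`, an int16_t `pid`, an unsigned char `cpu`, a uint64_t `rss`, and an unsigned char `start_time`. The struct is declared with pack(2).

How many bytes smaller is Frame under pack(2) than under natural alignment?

14

natural layout:
  uid at 0 (size 4, align 4) → ends 4
  pad 4 to align 8 for state
  state at 8 (size 8, align 8) → ends 16
  gid at 16 (size 8, align 8) → ends 24
  pid at 24 (size 2, align 2) → ends 26
  cpu at 26 (size 1, align 1) → ends 27
  pad 5 to align 8 for rss
  rss at 32 (size 8, align 8) → ends 40
  start_time at 40 (size 1, align 1) → ends 41
  tail pad 7 to reach multiple of 8
  total 48 bytes, alignment 8
packed(2) layout:
  uid at 0 (size 4, align 2) → ends 4
  state at 4 (size 8, align 2) → ends 12
  gid at 12 (size 8, align 2) → ends 20
  pid at 20 (size 2, align 2) → ends 22
  cpu at 22 (size 1, align 1) → ends 23
  pad 1 to align 2 for rss
  rss at 24 (size 8, align 2) → ends 32
  start_time at 32 (size 1, align 1) → ends 33
  tail pad 1 to reach multiple of 2
  total 34 bytes, alignment 2
48 − 34 = 14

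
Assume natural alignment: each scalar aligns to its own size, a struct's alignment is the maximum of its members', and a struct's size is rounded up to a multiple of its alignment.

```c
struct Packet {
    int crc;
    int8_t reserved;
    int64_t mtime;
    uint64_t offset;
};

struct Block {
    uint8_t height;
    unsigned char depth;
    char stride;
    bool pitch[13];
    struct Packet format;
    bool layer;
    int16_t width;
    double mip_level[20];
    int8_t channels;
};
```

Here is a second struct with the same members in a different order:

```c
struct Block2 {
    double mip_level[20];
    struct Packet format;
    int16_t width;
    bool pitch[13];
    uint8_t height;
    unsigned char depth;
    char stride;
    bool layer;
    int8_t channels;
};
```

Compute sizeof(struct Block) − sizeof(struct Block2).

8

Packet: crc at 0 (size 4, align 4) → ends 4; reserved at 4 (size 1, align 1) → ends 5; pad 3 to align 8 for mtime; mtime at 8 (size 8, align 8) → ends 16; offset at 16 (size 8, align 8) → ends 24; total 24 bytes, alignment 8
height at 0 (size 1, align 1) → ends 1
depth at 1 (size 1, align 1) → ends 2
stride at 2 (size 1, align 1) → ends 3
pitch at 3 (size 13, align 1) → ends 16
format at 16 (size 24, align 8) → ends 40
layer at 40 (size 1, align 1) → ends 41
pad 1 to align 2 for width
width at 42 (size 2, align 2) → ends 44
pad 4 to align 8 for mip_level
mip_level at 48 (size 160, align 8) → ends 208
channels at 208 (size 1, align 1) → ends 209
tail pad 7 to reach multiple of 8
total 216 bytes, alignment 8
— Block2 —
mip_level at 0 (size 160, align 8) → ends 160
format at 160 (size 24, align 8) → ends 184
width at 184 (size 2, align 2) → ends 186
pitch at 186 (size 13, align 1) → ends 199
height at 199 (size 1, align 1) → ends 200
depth at 200 (size 1, align 1) → ends 201
stride at 201 (size 1, align 1) → ends 202
layer at 202 (size 1, align 1) → ends 203
channels at 203 (size 1, align 1) → ends 204
tail pad 4 to reach multiple of 8
total 208 bytes, alignment 8
216 − 208 = 8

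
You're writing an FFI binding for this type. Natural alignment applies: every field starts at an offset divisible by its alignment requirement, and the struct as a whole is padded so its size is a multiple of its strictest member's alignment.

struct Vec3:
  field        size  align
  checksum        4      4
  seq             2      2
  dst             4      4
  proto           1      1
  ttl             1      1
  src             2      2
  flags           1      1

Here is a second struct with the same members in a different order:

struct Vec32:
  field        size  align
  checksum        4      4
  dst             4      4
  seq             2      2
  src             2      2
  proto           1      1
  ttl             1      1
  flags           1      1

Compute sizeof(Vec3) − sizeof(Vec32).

4

0..4  checksum  (4B, 4-aligned)
4..6  seq  (2B, 2-aligned)
6..8  -- padding (2B)
8..12  dst  (4B, 4-aligned)
12..13  proto  (1B, 1-aligned)
13..14  ttl  (1B, 1-aligned)
14..16  src  (2B, 2-aligned)
16..17  flags  (1B, 1-aligned)
17..20  -- tail padding (3B)
sizeof = 20, alignof = 4
— Vec32 —
0..4  checksum  (4B, 4-aligned)
4..8  dst  (4B, 4-aligned)
8..10  seq  (2B, 2-aligned)
10..12  src  (2B, 2-aligned)
12..13  proto  (1B, 1-aligned)
13..14  ttl  (1B, 1-aligned)
14..15  flags  (1B, 1-aligned)
15..16  -- tail padding (1B)
sizeof = 16, alignof = 4
20 − 16 = 4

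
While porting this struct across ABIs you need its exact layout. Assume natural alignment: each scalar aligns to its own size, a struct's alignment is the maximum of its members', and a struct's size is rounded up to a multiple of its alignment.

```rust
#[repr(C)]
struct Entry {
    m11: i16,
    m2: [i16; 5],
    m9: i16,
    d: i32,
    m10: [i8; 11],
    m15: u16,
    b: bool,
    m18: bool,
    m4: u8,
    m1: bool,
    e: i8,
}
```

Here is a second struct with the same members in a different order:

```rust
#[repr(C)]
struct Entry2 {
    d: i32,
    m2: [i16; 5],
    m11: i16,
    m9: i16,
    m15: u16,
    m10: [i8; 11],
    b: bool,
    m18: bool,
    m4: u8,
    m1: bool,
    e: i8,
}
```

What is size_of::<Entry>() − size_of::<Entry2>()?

m11 at 0 (size 2, align 2) → ends 2
m2 at 2 (size 10, align 2) → ends 12
m9 at 12 (size 2, align 2) → ends 14
pad 2 to align 4 for d
d at 16 (size 4, align 4) → ends 20
m10 at 20 (size 11, align 1) → ends 31
pad 1 to align 2 for m15
m15 at 32 (size 2, align 2) → ends 34
b at 34 (size 1, align 1) → ends 35
m18 at 35 (size 1, align 1) → ends 36
m4 at 36 (size 1, align 1) → ends 37
m1 at 37 (size 1, align 1) → ends 38
e at 38 (size 1, align 1) → ends 39
tail pad 1 to reach multiple of 4
total 40 bytes, alignment 4
— Entry2 —
d at 0 (size 4, align 4) → ends 4
m2 at 4 (size 10, align 2) → ends 14
m11 at 14 (size 2, align 2) → ends 16
m9 at 16 (size 2, align 2) → ends 18
m15 at 18 (size 2, align 2) → ends 20
m10 at 20 (size 11, align 1) → ends 31
b at 31 (size 1, align 1) → ends 32
m18 at 32 (size 1, align 1) → ends 33
m4 at 33 (size 1, align 1) → ends 34
m1 at 34 (size 1, align 1) → ends 35
e at 35 (size 1, align 1) → ends 36
total 36 bytes, alignment 4
40 − 36 = 4

4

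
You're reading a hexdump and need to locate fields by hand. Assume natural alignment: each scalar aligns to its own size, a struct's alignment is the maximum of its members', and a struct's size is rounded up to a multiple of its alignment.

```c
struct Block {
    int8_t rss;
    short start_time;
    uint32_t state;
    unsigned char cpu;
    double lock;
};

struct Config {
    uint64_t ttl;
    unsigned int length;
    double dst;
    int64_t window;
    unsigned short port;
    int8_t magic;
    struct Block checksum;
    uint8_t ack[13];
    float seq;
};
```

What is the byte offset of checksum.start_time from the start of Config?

42

Block: 0..1  rss  (1B, 1-aligned); 1..2  -- padding (1B); 2..4  start_time  (2B, 2-aligned); 4..8  state  (4B, 4-aligned); 8..9  cpu  (1B, 1-aligned); 9..16  -- padding (7B); 16..24  lock  (8B, 8-aligned); sizeof = 24, alignof = 8
0..8  ttl  (8B, 8-aligned)
8..12  length  (4B, 4-aligned)
12..16  -- padding (4B)
16..24  dst  (8B, 8-aligned)
24..32  window  (8B, 8-aligned)
32..34  port  (2B, 2-aligned)
34..35  magic  (1B, 1-aligned)
35..40  -- padding (5B)
40..64  checksum  (24B, 8-aligned)
within Block: start_time at 2
40 + 2 = 42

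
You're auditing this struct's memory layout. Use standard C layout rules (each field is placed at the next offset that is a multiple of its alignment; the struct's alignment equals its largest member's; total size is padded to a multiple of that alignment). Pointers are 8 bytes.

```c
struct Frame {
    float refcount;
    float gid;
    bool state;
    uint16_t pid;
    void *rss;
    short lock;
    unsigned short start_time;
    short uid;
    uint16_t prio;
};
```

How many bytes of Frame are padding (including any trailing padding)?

5

0..4  refcount  (4B, 4-aligned)
4..8  gid  (4B, 4-aligned)
8..9  state  (1B, 1-aligned)
9..10  -- padding (1B)
10..12  pid  (2B, 2-aligned)
12..16  -- padding (4B)
16..24  rss  (8B, 8-aligned)
24..26  lock  (2B, 2-aligned)
26..28  start_time  (2B, 2-aligned)
28..30  uid  (2B, 2-aligned)
30..32  prio  (2B, 2-aligned)
sizeof = 32, alignof = 8
data bytes 27, size 32 → padding 5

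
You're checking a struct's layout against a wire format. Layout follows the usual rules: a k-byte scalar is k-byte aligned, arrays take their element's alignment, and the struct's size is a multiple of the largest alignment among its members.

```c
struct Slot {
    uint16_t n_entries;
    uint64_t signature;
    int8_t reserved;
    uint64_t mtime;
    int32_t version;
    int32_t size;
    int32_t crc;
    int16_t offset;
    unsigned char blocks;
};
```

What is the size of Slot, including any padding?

48 bytes

@0: n_entries [2B, align 2] → 2
+6 pad (align 8)
@8: signature [8B, align 8] → 16
@16: reserved [1B, align 1] → 17
+7 pad (align 8)
@24: mtime [8B, align 8] → 32
@32: version [4B, align 4] → 36
@36: size [4B, align 4] → 40
@40: crc [4B, align 4] → 44
@44: offset [2B, align 2] → 46
@46: blocks [1B, align 1] → 47
+1 tail pad (align 8)
size 48, align 8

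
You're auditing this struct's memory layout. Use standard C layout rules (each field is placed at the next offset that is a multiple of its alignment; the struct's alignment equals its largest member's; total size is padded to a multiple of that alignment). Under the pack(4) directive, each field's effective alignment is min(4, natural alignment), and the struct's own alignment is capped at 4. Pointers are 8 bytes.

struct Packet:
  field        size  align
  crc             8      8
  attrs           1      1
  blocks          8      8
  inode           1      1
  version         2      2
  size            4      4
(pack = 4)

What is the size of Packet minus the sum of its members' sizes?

4

0..8  crc  (8B, 4-aligned)
8..9  attrs  (1B, 1-aligned)
9..12  -- padding (3B)
12..20  blocks  (8B, 4-aligned)
20..21  inode  (1B, 1-aligned)
21..22  -- padding (1B)
22..24  version  (2B, 2-aligned)
24..28  size  (4B, 4-aligned)
sizeof = 28, alignof = 4
data bytes 24, size 28 → padding 4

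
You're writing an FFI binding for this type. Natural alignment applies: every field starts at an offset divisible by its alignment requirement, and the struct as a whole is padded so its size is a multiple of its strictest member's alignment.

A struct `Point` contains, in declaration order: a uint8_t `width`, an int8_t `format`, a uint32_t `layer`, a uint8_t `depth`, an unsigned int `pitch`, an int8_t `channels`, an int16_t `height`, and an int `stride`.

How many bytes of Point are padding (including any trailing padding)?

0..1  width  (1B, 1-aligned)
1..2  format  (1B, 1-aligned)
2..4  -- padding (2B)
4..8  layer  (4B, 4-aligned)
8..9  depth  (1B, 1-aligned)
9..12  -- padding (3B)
12..16  pitch  (4B, 4-aligned)
16..17  channels  (1B, 1-aligned)
17..18  -- padding (1B)
18..20  height  (2B, 2-aligned)
20..24  stride  (4B, 4-aligned)
sizeof = 24, alignof = 4
data bytes 18, size 24 → padding 6

6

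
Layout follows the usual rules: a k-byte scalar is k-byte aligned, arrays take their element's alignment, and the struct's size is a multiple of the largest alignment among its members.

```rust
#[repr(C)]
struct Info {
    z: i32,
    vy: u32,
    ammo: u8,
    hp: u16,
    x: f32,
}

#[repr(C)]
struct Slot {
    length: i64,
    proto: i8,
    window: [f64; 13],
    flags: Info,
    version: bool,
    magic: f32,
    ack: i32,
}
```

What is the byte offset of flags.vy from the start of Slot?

124

Info: z at 0 (size 4, align 4) → ends 4; vy at 4 (size 4, align 4) → ends 8; ammo at 8 (size 1, align 1) → ends 9; pad 1 to align 2 for hp; hp at 10 (size 2, align 2) → ends 12; x at 12 (size 4, align 4) → ends 16; total 16 bytes, alignment 4
length at 0 (size 8, align 8) → ends 8
proto at 8 (size 1, align 1) → ends 9
pad 7 to align 8 for window
window at 16 (size 104, align 8) → ends 120
flags at 120 (size 16, align 4) → ends 136
within Info: vy at 4
120 + 4 = 124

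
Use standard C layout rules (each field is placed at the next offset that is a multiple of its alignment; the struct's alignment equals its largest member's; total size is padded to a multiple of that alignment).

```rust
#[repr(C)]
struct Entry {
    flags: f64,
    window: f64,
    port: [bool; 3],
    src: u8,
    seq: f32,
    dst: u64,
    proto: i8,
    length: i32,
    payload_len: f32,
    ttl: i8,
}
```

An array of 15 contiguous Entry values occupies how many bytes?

720

@0: flags [8B, align 8] → 8
@8: window [8B, align 8] → 16
@16: port [3B, align 1] → 19
@19: src [1B, align 1] → 20
@20: seq [4B, align 4] → 24
@24: dst [8B, align 8] → 32
@32: proto [1B, align 1] → 33
+3 pad (align 4)
@36: length [4B, align 4] → 40
@40: payload_len [4B, align 4] → 44
@44: ttl [1B, align 1] → 45
+3 tail pad (align 8)
size 48, align 8
array of 15: 15 × 48 = 720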